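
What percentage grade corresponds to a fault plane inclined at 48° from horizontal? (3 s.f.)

grade % = 100 × tan 48° = 100 × 1.1106

111%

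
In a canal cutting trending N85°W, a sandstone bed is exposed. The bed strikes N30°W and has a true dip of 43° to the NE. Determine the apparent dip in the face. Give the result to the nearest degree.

The strike is N30°W and the section trends N85°W; the acute angle between them is β = 55°.
tan(apparent dip) = tan 43° · sin 55° = 0.7639
apparent dip = arctan 0.7639 = 37.38°

37°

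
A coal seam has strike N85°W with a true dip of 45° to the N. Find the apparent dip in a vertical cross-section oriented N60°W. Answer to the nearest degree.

The strike is N85°W and the section trends N60°W; the acute angle between them is β = 25°.
tan α = tan 45° × sin 25° = 1.0000 × 0.4226 = 0.4226
α = arctan(0.4226) = 22.91°

23°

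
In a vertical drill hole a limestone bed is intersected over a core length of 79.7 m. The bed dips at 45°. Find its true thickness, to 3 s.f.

56.4 m

True thickness t = h · cos(dip) = 79.7 × cos 45°
t = 79.7 × 0.7071 = 56.356 m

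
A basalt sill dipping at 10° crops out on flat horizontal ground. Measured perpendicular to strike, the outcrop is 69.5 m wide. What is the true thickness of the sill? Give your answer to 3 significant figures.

12.1 m

True thickness t = w · sin(dip) = 69.5 × sin 10°
t = 69.5 × 0.1736 = 12.069 m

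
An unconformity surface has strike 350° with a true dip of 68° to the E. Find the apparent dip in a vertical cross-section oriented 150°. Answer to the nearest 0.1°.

Angle between strike (350°) and section (150°): β = 20°.
tan α = tan 68° × sin 20° = 2.4751 × 0.3420 = 0.8465
α = arctan(0.8465) = 40.25°

40.2°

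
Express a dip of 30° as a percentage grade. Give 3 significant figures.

57.7%

grade % = 100 × tan 30° = 100 × 0.5774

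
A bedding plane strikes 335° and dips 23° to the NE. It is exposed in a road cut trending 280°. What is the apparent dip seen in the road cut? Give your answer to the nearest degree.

The section lies 55° from the strike.
tan α = tan 23° × sin 55° = 0.4245 × 0.8192 = 0.3477
α = arctan(0.3477) = 19.17°

19°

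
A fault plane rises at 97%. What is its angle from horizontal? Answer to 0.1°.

44.1°

tan θ = 97/100 = 0.9700
θ = arctan(0.9700) = 44.13°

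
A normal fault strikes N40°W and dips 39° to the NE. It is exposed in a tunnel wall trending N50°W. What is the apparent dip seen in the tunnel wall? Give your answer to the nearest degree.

8°

Angle between strike (N40°W) and section (N50°W): β = 10°.
tan(apparent dip) = tan 39° · sin 10° = 0.1406
apparent dip = arctan 0.1406 = 8.00°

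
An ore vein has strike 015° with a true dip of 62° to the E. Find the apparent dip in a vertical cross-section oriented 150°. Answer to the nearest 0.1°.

The section lies 45° from the strike.
tan(apparent dip) = tan 62° · sin 45° = 1.3299
apparent dip = arctan 1.3299 = 53.06°

53.1°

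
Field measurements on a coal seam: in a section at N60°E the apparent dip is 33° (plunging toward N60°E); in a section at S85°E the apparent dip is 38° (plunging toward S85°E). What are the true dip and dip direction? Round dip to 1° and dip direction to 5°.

true dip 38°, dip direction 095°

Represent each trace as a vector plunging at its apparent dip toward its trend (east-north-up frame): v₁ = (0.726, 0.419, -0.545), v₂ = (0.785, -0.069, -0.616).
Cross product v₁ × v₂ gives the pole to the plane: n ∝ (0.296, -0.020, 0.379).
Dip δ = arctan(|n_h|/n_z) = arctan(0.296/0.379) = 38.0°.
Dip direction = atan2(0.296, -0.020) = 94° (azimuth of n's horizontal projection).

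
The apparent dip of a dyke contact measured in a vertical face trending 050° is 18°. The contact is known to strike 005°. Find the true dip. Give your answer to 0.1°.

The section is 45° from the strike.
tan(true dip) = tan 18° / sin 45° = 0.4595
true dip = arctan 0.4595 = 24.68°

24.7°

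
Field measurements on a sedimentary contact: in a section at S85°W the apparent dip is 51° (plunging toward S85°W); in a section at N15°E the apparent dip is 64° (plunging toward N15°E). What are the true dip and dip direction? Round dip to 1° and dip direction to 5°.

true dip 71°, dip direction 330°

The two traces are lines in the plane: v₁ = (sin 265°·cos 51°, cos 265°·cos 51°, −sin 51°), v₂ = (sin 15°·cos 64°, cos 15°·cos 64°, −sin 64°).
n = v₁ × v₂ = (-0.378, 0.652, 0.259) (taken with n_z > 0).
True dip = arccos(n_z / |n|) = arccos(0.3253) = 71.0°.
The horizontal component of n points toward azimuth atan2(n_x, n_y) = 330°, the dip direction.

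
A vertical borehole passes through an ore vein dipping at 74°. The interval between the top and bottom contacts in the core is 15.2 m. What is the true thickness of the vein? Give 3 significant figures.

4.19 m

True thickness t = h · cos(dip) = 15.2 × cos 74°
t = 15.2 × 0.2756 = 4.190 m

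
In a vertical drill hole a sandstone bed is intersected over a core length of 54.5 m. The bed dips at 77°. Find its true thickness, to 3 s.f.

12.3 m

True thickness t = h · cos(dip) = 54.5 × cos 77°
t = 54.5 × 0.2250 = 12.260 m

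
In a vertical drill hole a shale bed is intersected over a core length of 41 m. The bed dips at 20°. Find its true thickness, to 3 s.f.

38.5 m

True thickness t = h · cos(dip) = 41 × cos 20°
t = 41 × 0.9397 = 38.527 m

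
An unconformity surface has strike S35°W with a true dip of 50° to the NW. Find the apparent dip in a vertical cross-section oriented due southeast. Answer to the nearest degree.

The section lies 80° from the strike.
tan α = tan 50° × sin 80° = 1.1918 × 0.9848 = 1.1736
apparent dip = arctan 1.1736 = 49.57°

50°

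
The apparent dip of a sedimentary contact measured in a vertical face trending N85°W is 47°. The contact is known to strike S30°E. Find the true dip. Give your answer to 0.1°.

The section is 55° from the strike.
tan δ = tan α / sin β = tan 47° / sin 55° = 1.0724 / 0.8192 = 1.3091
δ = arctan(1.3091) = 52.62°

52.6°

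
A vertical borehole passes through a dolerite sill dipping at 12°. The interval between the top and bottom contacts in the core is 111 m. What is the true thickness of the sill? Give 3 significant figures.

109 m

True thickness t = h · cos(dip) = 111 × cos 12°
t = 111 × 0.9781 = 108.574 m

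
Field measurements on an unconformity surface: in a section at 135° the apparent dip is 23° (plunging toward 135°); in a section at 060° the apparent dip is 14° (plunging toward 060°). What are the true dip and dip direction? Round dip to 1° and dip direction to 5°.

true dip 24°, dip direction 115°

Each apparent-dip line lies in the plane. As unit vectors (x east, y north, z up), v₁ plunges 23°→135° and v₂ plunges 14°→060°.
Cross product v₁ × v₂ gives the pole to the plane: n ∝ (0.347, -0.171, 0.863).
tan δ = √(n_x²+n_y²)/n_z = 0.387/0.863, so δ = 24.1°.
Dip direction = azimuth of (n_x, n_y) = atan2(0.347, -0.171) = 116°.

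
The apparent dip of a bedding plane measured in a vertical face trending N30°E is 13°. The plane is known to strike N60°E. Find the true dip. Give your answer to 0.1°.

24.8°

The section is 30° from the strike.
tan δ = tan α / sin β = tan 13° / sin 30° = 0.2309 / 0.5000 = 0.4617
δ = arctan(0.4617) = 24.78°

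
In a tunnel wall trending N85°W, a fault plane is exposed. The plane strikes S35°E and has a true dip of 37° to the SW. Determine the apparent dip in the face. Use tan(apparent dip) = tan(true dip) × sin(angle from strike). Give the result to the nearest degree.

30°

The section lies 50° from the strike.
tan α = tan 37° × sin 50° = 0.7536 × 0.7660 = 0.5773
α = arctan(0.5773) = 30.00°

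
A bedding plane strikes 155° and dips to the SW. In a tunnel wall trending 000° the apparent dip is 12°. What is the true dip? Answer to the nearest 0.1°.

The section is 25° from the strike.
tan δ = tan α / sin β = tan 12° / sin 25° = 0.2126 / 0.4226 = 0.5030
true dip = arctan 0.5030 = 26.70°

26.7°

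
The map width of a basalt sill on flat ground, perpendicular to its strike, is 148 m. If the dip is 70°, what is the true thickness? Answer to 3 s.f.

True thickness t = w · sin(dip) = 148 × sin 70°
t = 148 × 0.9397 = 139.075 m

139 m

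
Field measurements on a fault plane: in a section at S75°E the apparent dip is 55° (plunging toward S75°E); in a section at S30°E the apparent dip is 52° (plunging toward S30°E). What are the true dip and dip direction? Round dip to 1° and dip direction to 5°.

true dip 56°, dip direction 120°

Represent each trace as a vector plunging at its apparent dip toward its trend (east-north-up frame): v₁ = (0.554, -0.148, -0.819), v₂ = (0.308, -0.533, -0.788).
The plane normal is n = v₁ × v₂ ∝ (0.320, -0.184, 0.250).
True dip = arccos(n_z / |n|) = arccos(0.5603) = 55.9°.
The horizontal component of n points toward azimuth atan2(n_x, n_y) = 120°, the dip direction.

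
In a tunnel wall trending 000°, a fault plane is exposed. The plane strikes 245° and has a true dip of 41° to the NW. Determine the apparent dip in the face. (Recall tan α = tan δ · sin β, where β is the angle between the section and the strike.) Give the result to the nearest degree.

Angle between strike (245°) and section (000°): β = 65°.
tan(apparent dip) = tan 41° · sin 65° = 0.7878
apparent dip = arctan 0.7878 = 38.23°

38°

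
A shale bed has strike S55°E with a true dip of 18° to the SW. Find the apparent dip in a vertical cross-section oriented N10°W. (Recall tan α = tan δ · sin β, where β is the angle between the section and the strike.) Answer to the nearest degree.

The section lies 45° from the strike.
tan(apparent dip) = tan 18° · sin 45° = 0.2298
α = arctan(0.2298) = 12.94°

13°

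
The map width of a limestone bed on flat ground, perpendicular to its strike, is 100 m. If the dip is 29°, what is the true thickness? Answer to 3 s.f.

True thickness t = w · sin(dip) = 100 × sin 29°
t = 100 × 0.4848 = 48.481 m

48.5 m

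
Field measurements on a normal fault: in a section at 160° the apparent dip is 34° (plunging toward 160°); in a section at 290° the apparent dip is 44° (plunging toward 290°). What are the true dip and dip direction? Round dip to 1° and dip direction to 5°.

true dip 63°, dip direction 230°

The two traces are lines in the plane: v₁ = (sin 160°·cos 34°, cos 160°·cos 34°, −sin 34°), v₂ = (sin 290°·cos 44°, cos 290°·cos 44°, −sin 44°).
Cross product v₁ × v₂ gives the pole to the plane: n ∝ (-0.679, -0.575, 0.457).
True dip = arccos(n_z / |n|) = arccos(0.4568) = 62.8°.
Dip direction = atan2(-0.679, -0.575) = 230° (azimuth of n's horizontal projection).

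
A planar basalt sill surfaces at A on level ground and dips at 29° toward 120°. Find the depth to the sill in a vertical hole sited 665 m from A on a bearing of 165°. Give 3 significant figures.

The hole lies 45° from the dip direction, so the down-dip offset is 665 × cos 45° = 470.23 m.
Depth = down-dip offset × tan(dip) = 470.23 × tan 29° = 470.23 × 0.5543
Depth = 260.65 m

261 m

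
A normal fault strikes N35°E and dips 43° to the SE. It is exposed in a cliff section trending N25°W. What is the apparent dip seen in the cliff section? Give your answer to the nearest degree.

The section lies 60° from the strike.
tan α = tan 43° × sin 60° = 0.9325 × 0.8660 = 0.8076
α = arctan(0.8076) = 38.92°

39°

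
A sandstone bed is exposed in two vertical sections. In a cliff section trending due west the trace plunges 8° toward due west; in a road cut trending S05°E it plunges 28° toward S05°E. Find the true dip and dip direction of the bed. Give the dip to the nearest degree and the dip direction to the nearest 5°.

true dip 29°, dip direction 195°

Represent each trace as a vector plunging at its apparent dip toward its trend (east-north-up frame): v₁ = (-0.990, -0.000, -0.139), v₂ = (0.077, -0.880, -0.469).
Cross product v₁ × v₂ gives the pole to the plane: n ∝ (-0.122, -0.476, 0.871).
Dip δ = arctan(|n_h|/n_z) = arctan(0.491/0.871) = 29.4°.
The horizontal component of n points toward azimuth atan2(n_x, n_y) = 194°, the dip direction.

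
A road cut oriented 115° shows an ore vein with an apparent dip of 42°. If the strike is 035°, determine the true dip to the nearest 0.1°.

The section is 80° from the strike.
tan δ = tan α / sin β = tan 42° / sin 80° = 0.9004 / 0.9848 = 0.9143
δ = arctan(0.9143) = 42.44°

42.4°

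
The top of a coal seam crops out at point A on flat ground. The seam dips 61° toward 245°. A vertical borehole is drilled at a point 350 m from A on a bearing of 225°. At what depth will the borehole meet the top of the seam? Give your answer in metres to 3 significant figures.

593 m

The hole lies 20° from the dip direction, so the down-dip offset is 350 × cos 20° = 328.89 m.
Depth = down-dip offset × tan(dip) = 328.89 × tan 61° = 328.89 × 1.8040
Depth = 593.34 m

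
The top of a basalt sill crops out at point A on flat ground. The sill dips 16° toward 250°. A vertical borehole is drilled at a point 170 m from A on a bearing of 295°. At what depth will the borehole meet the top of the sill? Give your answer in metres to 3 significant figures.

The hole lies 45° from the dip direction, so the down-dip offset is 170 × cos 45° = 120.21 m.
Depth = down-dip offset × tan(dip) = 120.21 × tan 16° = 120.21 × 0.2867
Depth = 34.47 m

34.5 m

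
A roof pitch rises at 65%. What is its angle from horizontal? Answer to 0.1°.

33.0°

tan θ = 65/100 = 0.6500
θ = arctan(0.6500) = 33.02°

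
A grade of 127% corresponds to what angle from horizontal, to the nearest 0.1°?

51.8°

tan θ = 127/100 = 1.2700
θ = arctan(1.2700) = 51.78°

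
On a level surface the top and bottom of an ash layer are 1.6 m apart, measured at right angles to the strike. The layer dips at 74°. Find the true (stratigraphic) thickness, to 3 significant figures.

1.54 m

True thickness t = w · sin(dip) = 1.6 × sin 74°
t = 1.6 × 0.9613 = 1.538 m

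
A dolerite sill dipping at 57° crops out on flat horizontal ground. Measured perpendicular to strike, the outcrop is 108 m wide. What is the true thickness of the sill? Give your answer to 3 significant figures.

True thickness t = w · sin(dip) = 108 × sin 57°
t = 108 × 0.8387 = 90.576 m

90.6 m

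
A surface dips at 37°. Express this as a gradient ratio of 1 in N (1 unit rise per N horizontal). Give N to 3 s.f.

1 in 1.33

1 : N means tan θ = 1/N, so N = 1/tan 37° = 1/0.7536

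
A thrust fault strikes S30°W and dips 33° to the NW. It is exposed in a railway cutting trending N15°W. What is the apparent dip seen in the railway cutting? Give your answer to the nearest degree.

The strike is S30°W and the section trends N15°W; the acute angle between them is β = 45°.
tan(apparent dip) = tan 33° · sin 45° = 0.4592
α = arctan(0.4592) = 24.66°

25°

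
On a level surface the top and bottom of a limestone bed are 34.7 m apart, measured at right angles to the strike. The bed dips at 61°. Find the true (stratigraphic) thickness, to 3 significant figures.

30.3 m

True thickness t = w · sin(dip) = 34.7 × sin 61°
t = 34.7 × 0.8746 = 30.349 m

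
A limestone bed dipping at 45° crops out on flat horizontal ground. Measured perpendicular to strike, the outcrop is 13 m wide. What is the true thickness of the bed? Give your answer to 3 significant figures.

9.19 m

True thickness t = w · sin(dip) = 13 × sin 45°
t = 13 × 0.7071 = 9.192 m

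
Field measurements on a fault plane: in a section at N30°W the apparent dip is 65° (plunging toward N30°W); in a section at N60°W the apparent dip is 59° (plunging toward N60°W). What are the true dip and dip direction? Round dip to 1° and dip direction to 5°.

Represent each trace as a vector plunging at its apparent dip toward its trend (east-north-up frame): v₁ = (-0.211, 0.366, -0.906), v₂ = (-0.446, 0.258, -0.857).
n = v₁ × v₂ = (-0.080, 0.223, 0.109) (taken with n_z > 0).
tan δ = √(n_x²+n_y²)/n_z = 0.237/0.109, so δ = 65.3°.
Dip direction = atan2(-0.080, 0.223) = 340° (azimuth of n's horizontal projection).

true dip 65°, dip direction 340°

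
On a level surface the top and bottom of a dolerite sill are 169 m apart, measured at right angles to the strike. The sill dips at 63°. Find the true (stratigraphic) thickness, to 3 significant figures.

True thickness t = w · sin(dip) = 169 × sin 63°
t = 169 × 0.8910 = 150.580 m

151 m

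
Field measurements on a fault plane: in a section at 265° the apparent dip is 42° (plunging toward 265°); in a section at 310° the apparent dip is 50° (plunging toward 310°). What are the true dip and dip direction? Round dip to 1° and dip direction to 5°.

true dip 50°, dip direction 305°

Represent each trace as a vector plunging at its apparent dip toward its trend (east-north-up frame): v₁ = (-0.740, -0.065, -0.669), v₂ = (-0.492, 0.413, -0.766).
Cross product v₁ × v₂ gives the pole to the plane: n ∝ (-0.326, 0.238, 0.338).
True dip = arccos(n_z / |n|) = arccos(0.6419) = 50.1°.
Dip direction = azimuth of (n_x, n_y) = atan2(-0.326, 0.238) = 306°.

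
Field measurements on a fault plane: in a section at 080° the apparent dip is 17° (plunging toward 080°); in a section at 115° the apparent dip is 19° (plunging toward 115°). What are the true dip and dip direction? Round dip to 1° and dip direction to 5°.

true dip 19°, dip direction 110°

Represent each trace as a vector plunging at its apparent dip toward its trend (east-north-up frame): v₁ = (0.942, 0.166, -0.292), v₂ = (0.857, -0.400, -0.326).
The plane normal is n = v₁ × v₂ ∝ (0.171, -0.056, 0.519).
tan δ = √(n_x²+n_y²)/n_z = 0.180/0.519, so δ = 19.1°.
Dip direction = azimuth of (n_x, n_y) = atan2(0.171, -0.056) = 108°.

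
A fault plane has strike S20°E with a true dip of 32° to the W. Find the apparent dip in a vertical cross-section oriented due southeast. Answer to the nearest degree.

15°

The section lies 25° from the strike.
tan α = tan 32° × sin 25° = 0.6249 × 0.4226 = 0.2641
α = arctan(0.2641) = 14.79°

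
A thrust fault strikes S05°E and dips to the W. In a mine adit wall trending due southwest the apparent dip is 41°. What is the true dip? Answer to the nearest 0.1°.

48.6°

β = acute angle between strike S05°E and section due southwest = 50°.
tan(true dip) = tan 41° / sin 50° = 1.1348
δ = arctan(1.1348) = 48.61°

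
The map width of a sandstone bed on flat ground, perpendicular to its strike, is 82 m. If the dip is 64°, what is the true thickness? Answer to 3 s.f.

73.7 m

True thickness t = w · sin(dip) = 82 × sin 64°
t = 82 × 0.8988 = 73.701 m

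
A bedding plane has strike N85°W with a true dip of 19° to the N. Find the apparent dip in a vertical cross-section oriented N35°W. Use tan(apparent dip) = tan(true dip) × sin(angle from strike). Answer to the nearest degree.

15°

The strike is N85°W and the section trends N35°W; the acute angle between them is β = 50°.
tan α = tan 19° × sin 50° = 0.3443 × 0.7660 = 0.2638
apparent dip = arctan 0.2638 = 14.78°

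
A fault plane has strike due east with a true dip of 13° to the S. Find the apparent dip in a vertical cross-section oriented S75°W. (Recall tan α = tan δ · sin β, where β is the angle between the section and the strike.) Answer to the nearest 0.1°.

The strike is due east and the section trends S75°W; the acute angle between them is β = 15°.
tan(apparent dip) = tan 13° · sin 15° = 0.0598
apparent dip = arctan 0.0598 = 3.42°

3.4°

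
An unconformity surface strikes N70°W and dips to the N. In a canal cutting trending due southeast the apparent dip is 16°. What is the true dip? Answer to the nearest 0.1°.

34.2°

β = acute angle between strike N70°W and section due southeast = 25°.
tan δ = tan α / sin β = tan 16° / sin 25° = 0.2867 / 0.4226 = 0.6785
δ = arctan(0.6785) = 34.16°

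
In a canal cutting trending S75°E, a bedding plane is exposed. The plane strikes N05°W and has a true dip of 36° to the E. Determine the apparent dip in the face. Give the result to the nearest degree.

34°

The strike is N05°W and the section trends S75°E; the acute angle between them is β = 70°.
tan(apparent dip) = tan 36° · sin 70° = 0.6827
apparent dip = arctan 0.6827 = 34.32°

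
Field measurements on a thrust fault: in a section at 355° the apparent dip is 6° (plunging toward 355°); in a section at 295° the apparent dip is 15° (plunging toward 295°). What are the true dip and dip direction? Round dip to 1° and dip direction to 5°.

true dip 15°, dip direction 290°

Each apparent-dip line lies in the plane. As unit vectors (x east, y north, z up), v₁ plunges 6°→355° and v₂ plunges 15°→295°.
n = v₁ × v₂ = (-0.214, 0.069, 0.832) (taken with n_z > 0).
tan δ = √(n_x²+n_y²)/n_z = 0.225/0.832, so δ = 15.1°.
Dip direction = atan2(-0.214, 0.069) = 288° (azimuth of n's horizontal projection).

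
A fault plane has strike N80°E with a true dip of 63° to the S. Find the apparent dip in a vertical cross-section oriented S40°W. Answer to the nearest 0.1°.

The section lies 40° from the strike.
tan α = tan 63° × sin 40° = 1.9626 × 0.6428 = 1.2615
apparent dip = arctan 1.2615 = 51.60°

51.6°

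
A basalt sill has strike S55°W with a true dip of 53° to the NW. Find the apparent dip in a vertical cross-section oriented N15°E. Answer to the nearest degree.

40°

The strike is S55°W and the section trends N15°E; the acute angle between them is β = 40°.
tan(apparent dip) = tan 53° · sin 40° = 0.8530
α = arctan(0.8530) = 40.46°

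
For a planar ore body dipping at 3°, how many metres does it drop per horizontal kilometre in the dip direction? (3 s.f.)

drop per km = 1000 × tan 3° = 1000 × 0.0524

52.4 m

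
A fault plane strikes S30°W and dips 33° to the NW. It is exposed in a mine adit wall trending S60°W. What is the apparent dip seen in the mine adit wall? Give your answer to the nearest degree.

18°

The section lies 30° from the strike.
tan α = tan 33° × sin 30° = 0.6494 × 0.5000 = 0.3247
apparent dip = arctan 0.3247 = 17.99°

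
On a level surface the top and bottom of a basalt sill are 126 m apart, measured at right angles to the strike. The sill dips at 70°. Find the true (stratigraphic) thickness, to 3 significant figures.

True thickness t = w · sin(dip) = 126 × sin 70°
t = 126 × 0.9397 = 118.401 m

118 m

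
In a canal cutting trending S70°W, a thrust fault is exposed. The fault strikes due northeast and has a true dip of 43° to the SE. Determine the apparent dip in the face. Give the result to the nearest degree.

22°

The section lies 25° from the strike.
tan(apparent dip) = tan 43° · sin 25° = 0.3941
apparent dip = arctan 0.3941 = 21.51°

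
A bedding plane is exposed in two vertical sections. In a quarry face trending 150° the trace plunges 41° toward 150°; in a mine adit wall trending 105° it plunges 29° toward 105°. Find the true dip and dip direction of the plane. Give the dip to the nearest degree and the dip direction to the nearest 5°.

Each apparent-dip line lies in the plane. As unit vectors (x east, y north, z up), v₁ plunges 41°→150° and v₂ plunges 29°→105°.
Cross product v₁ × v₂ gives the pole to the plane: n ∝ (0.168, -0.371, 0.467).
tan δ = √(n_x²+n_y²)/n_z = 0.408/0.467, so δ = 41.1°.
Dip direction = atan2(0.168, -0.371) = 156° (azimuth of n's horizontal projection).

true dip 41°, dip direction 155°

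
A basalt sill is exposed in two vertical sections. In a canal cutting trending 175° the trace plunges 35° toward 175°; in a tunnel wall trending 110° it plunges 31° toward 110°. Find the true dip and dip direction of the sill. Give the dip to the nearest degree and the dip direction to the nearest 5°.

Represent each trace as a vector plunging at its apparent dip toward its trend (east-north-up frame): v₁ = (0.071, -0.816, -0.574), v₂ = (0.805, -0.293, -0.515).
n = v₁ × v₂ = (0.252, -0.425, 0.636) (taken with n_z > 0).
tan δ = √(n_x²+n_y²)/n_z = 0.494/0.636, so δ = 37.8°.
Dip direction = azimuth of (n_x, n_y) = atan2(0.252, -0.425) = 149°.

true dip 38°, dip direction 150°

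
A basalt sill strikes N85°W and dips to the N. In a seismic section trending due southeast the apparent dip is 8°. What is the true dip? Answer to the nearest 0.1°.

12.3°

β = acute angle between strike N85°W and section due southeast = 40°.
tan δ = tan α / sin β = tan 8° / sin 40° = 0.1405 / 0.6428 = 0.2186
true dip = arctan 0.2186 = 12.33°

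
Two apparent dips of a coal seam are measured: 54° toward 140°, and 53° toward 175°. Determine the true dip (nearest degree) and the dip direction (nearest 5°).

The two traces are lines in the plane: v₁ = (sin 140°·cos 54°, cos 140°·cos 54°, −sin 54°), v₂ = (sin 175°·cos 53°, cos 175°·cos 53°, −sin 53°).
The plane normal is n = v₁ × v₂ ∝ (0.125, -0.259, 0.203).
True dip = arccos(n_z / |n|) = arccos(0.5759) = 54.8°.
The horizontal component of n points toward azimuth atan2(n_x, n_y) = 154°, the dip direction.

true dip 55°, dip direction 155°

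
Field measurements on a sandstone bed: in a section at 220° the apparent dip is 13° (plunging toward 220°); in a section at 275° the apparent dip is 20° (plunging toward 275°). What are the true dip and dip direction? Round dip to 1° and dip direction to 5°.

Represent each trace as a vector plunging at its apparent dip toward its trend (east-north-up frame): v₁ = (-0.626, -0.746, -0.225), v₂ = (-0.936, 0.082, -0.342).
n = v₁ × v₂ = (-0.274, 0.004, 0.750) (taken with n_z > 0).
tan δ = √(n_x²+n_y²)/n_z = 0.274/0.750, so δ = 20.1°.
Dip direction = azimuth of (n_x, n_y) = atan2(-0.274, 0.004) = 271°.

true dip 20°, dip direction 270°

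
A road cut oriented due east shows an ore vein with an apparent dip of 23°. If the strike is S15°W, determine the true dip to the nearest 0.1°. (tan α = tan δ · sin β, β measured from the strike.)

The section is 75° from the strike.
tan δ = tan α / sin β = tan 23° / sin 75° = 0.4245 / 0.9659 = 0.4394
true dip = arctan 0.4394 = 23.72°

23.7°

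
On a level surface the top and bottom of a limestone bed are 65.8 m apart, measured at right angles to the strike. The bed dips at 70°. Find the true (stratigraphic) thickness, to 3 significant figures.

True thickness t = w · sin(dip) = 65.8 × sin 70°
t = 65.8 × 0.9397 = 61.832 m

61.8 m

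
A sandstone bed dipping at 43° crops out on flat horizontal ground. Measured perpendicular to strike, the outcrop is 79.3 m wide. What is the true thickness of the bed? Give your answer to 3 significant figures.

54.1 m

True thickness t = w · sin(dip) = 79.3 × sin 43°
t = 79.3 × 0.6820 = 54.082 m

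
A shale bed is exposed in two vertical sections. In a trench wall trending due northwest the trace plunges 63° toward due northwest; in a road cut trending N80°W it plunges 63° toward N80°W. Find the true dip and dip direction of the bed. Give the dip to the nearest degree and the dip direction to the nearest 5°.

true dip 64°, dip direction 300°

The two traces are lines in the plane: v₁ = (sin 315°·cos 63°, cos 315°·cos 63°, −sin 63°), v₂ = (sin 280°·cos 63°, cos 280°·cos 63°, −sin 63°).
The plane normal is n = v₁ × v₂ ∝ (-0.216, 0.112, 0.118).
Dip δ = arctan(|n_h|/n_z) = arctan(0.243/0.118) = 64.1°.
The horizontal component of n points toward azimuth atan2(n_x, n_y) = 298°, the dip direction.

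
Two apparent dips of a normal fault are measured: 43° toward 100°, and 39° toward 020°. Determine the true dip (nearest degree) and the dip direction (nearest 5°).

Represent each trace as a vector plunging at its apparent dip toward its trend (east-north-up frame): v₁ = (0.720, -0.127, -0.682), v₂ = (0.266, 0.730, -0.629).
The plane normal is n = v₁ × v₂ ∝ (0.578, 0.272, 0.560).
tan δ = √(n_x²+n_y²)/n_z = 0.639/0.560, so δ = 48.8°.
Dip direction = atan2(0.578, 0.272) = 65° (azimuth of n's horizontal projection).

true dip 49°, dip direction 065°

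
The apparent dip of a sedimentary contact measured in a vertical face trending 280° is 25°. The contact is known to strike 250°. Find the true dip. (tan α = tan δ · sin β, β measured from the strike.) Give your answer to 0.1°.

β = acute angle between strike 250° and section 280° = 30°.
tan δ = tan α / sin β = tan 25° / sin 30° = 0.4663 / 0.5000 = 0.9326
δ = arctan(0.9326) = 43.00°

43.0°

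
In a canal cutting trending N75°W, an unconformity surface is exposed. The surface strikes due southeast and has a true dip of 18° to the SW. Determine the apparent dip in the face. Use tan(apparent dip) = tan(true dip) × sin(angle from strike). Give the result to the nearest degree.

The strike is due southeast and the section trends N75°W; the acute angle between them is β = 30°.
tan α = tan 18° × sin 30° = 0.3249 × 0.5000 = 0.1625
apparent dip = arctan 0.1625 = 9.23°

9°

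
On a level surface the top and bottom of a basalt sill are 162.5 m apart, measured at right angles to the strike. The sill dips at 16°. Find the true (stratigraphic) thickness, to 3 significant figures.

True thickness t = w · sin(dip) = 162.5 × sin 16°
t = 162.5 × 0.2756 = 44.791 m

44.8 m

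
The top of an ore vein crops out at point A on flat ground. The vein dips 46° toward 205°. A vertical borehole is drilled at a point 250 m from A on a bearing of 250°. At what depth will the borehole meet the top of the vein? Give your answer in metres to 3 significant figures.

183 m

The hole lies 45° from the dip direction, so the down-dip offset is 250 × cos 45° = 176.78 m.
Depth = down-dip offset × tan(dip) = 176.78 × tan 46° = 176.78 × 1.0355
Depth = 183.06 m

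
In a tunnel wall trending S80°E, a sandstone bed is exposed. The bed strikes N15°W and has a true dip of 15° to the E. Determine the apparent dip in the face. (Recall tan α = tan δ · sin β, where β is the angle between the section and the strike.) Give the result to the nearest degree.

14°

The section lies 65° from the strike.
tan α = tan 15° × sin 65° = 0.2679 × 0.9063 = 0.2428
apparent dip = arctan 0.2428 = 13.65°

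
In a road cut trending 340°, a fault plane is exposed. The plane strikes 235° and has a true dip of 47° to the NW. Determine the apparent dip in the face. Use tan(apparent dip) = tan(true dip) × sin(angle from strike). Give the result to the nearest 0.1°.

The strike is 235° and the section trends 340°; the acute angle between them is β = 75°.
tan(apparent dip) = tan 47° · sin 75° = 1.0358
α = arctan(1.0358) = 46.01°

46.0°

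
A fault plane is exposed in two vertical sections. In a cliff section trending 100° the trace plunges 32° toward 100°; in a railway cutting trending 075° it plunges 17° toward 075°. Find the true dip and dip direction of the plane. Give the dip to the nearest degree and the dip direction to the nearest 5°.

true dip 41°, dip direction 145°

Each apparent-dip line lies in the plane. As unit vectors (x east, y north, z up), v₁ plunges 32°→100° and v₂ plunges 17°→075°.
Cross product v₁ × v₂ gives the pole to the plane: n ∝ (0.174, -0.245, 0.343).
Dip δ = arctan(|n_h|/n_z) = arctan(0.301/0.343) = 41.3°.
Dip direction = azimuth of (n_x, n_y) = atan2(0.174, -0.245) = 145°.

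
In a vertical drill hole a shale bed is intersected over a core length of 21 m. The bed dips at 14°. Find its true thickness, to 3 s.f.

True thickness t = h · cos(dip) = 21 × cos 14°
t = 21 × 0.9703 = 20.376 m

20.4 m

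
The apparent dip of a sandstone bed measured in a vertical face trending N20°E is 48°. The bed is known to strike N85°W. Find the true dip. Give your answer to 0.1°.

β = acute angle between strike N85°W and section N20°E = 75°.
tan δ = tan α / sin β = tan 48° / sin 75° = 1.1106 / 0.9659 = 1.1498
true dip = arctan 1.1498 = 48.99°

49.0°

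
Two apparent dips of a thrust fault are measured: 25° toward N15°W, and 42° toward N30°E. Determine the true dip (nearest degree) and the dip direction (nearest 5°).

The two traces are lines in the plane: v₁ = (sin 345°·cos 25°, cos 345°·cos 25°, −sin 25°), v₂ = (sin 30°·cos 42°, cos 30°·cos 42°, −sin 42°).
n = v₁ × v₂ = (0.314, 0.314, 0.476) (taken with n_z > 0).
True dip = arccos(n_z / |n|) = arccos(0.7315) = 43.0°.
The horizontal component of n points toward azimuth atan2(n_x, n_y) = 45°, the dip direction.

true dip 43°, dip direction 045°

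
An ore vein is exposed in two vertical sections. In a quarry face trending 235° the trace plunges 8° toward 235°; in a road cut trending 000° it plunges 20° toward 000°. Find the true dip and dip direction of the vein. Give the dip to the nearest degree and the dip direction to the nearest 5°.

true dip 29°, dip direction 310°

Represent each trace as a vector plunging at its apparent dip toward its trend (east-north-up frame): v₁ = (-0.811, -0.568, -0.139), v₂ = (0.000, 0.940, -0.342).
n = v₁ × v₂ = (-0.325, 0.277, 0.762) (taken with n_z > 0).
tan δ = √(n_x²+n_y²)/n_z = 0.427/0.762, so δ = 29.3°.
Dip direction = azimuth of (n_x, n_y) = atan2(-0.325, 0.277) = 310°.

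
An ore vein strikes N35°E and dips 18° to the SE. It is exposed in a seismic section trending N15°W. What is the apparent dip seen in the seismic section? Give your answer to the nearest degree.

14°

The section lies 50° from the strike.
tan(apparent dip) = tan 18° · sin 50° = 0.2489
α = arctan(0.2489) = 13.98°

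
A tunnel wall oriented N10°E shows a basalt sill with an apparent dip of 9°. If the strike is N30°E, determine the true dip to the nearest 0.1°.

β = acute angle between strike N30°E and section N10°E = 20°.
tan(true dip) = tan 9° / sin 20° = 0.4631
δ = arctan(0.4631) = 24.85°

24.8°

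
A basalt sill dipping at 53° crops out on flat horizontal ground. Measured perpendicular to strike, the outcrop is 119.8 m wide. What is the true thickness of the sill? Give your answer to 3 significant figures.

True thickness t = w · sin(dip) = 119.8 × sin 53°
t = 119.8 × 0.7986 = 95.677 m

95.7 m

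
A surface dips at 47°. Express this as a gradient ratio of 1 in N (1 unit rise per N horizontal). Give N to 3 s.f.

1 : N means tan θ = 1/N, so N = 1/tan 47° = 1/1.0724

1 in 0.933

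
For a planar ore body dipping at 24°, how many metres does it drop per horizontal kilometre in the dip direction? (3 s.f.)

445 m

drop per km = 1000 × tan 24° = 1000 × 0.4452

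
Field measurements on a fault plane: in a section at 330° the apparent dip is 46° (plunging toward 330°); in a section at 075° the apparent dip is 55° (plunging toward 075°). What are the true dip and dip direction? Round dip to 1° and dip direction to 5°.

true dip 64°, dip direction 030°

The two traces are lines in the plane: v₁ = (sin 330°·cos 46°, cos 330°·cos 46°, −sin 46°), v₂ = (sin 75°·cos 55°, cos 75°·cos 55°, −sin 55°).
n = v₁ × v₂ = (0.386, 0.683, 0.385) (taken with n_z > 0).
True dip = arccos(n_z / |n|) = arccos(0.4404) = 63.9°.
The horizontal component of n points toward azimuth atan2(n_x, n_y) = 29°, the dip direction.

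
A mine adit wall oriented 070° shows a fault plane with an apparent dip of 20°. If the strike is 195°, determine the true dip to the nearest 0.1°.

24.0°

β = acute angle between strike 195° and section 070° = 55°.
tan δ = tan α / sin β = tan 20° / sin 55° = 0.3640 / 0.8192 = 0.4443
true dip = arctan 0.4443 = 23.96°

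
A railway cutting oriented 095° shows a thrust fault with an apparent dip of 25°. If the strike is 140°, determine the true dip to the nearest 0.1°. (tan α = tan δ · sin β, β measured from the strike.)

β = acute angle between strike 140° and section 095° = 45°.
tan δ = tan α / sin β = tan 25° / sin 45° = 0.4663 / 0.7071 = 0.6595
δ = arctan(0.6595) = 33.40°

33.4°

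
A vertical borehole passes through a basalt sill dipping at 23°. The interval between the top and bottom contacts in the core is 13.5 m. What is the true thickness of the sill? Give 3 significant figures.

True thickness t = h · cos(dip) = 13.5 × cos 23°
t = 13.5 × 0.9205 = 12.427 m

12.4 m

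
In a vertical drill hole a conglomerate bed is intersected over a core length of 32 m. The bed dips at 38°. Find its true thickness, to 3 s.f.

25.2 m

True thickness t = h · cos(dip) = 32 × cos 38°
t = 32 × 0.7880 = 25.216 m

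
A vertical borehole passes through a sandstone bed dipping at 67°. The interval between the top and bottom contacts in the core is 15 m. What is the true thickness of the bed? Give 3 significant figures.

True thickness t = h · cos(dip) = 15 × cos 67°
t = 15 × 0.3907 = 5.861 m

5.86 m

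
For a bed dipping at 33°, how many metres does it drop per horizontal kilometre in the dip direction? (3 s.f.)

drop per km = 1000 × tan 33° = 1000 × 0.6494

649 m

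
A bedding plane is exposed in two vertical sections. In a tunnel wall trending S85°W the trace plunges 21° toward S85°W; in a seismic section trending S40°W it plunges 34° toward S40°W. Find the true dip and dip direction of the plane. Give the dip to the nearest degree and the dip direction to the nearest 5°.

Represent each trace as a vector plunging at its apparent dip toward its trend (east-north-up frame): v₁ = (-0.930, -0.081, -0.358), v₂ = (-0.533, -0.635, -0.559).
n = v₁ × v₂ = (-0.182, -0.329, 0.547) (taken with n_z > 0).
Dip δ = arctan(|n_h|/n_z) = arctan(0.376/0.547) = 34.5°.
Dip direction = atan2(-0.182, -0.329) = 209° (azimuth of n's horizontal projection).

true dip 34°, dip direction 210°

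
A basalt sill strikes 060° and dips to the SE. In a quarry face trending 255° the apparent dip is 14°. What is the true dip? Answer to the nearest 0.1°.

The section is 15° from the strike.
tan(true dip) = tan 14° / sin 15° = 0.9633
true dip = arctan 0.9633 = 43.93°

43.9°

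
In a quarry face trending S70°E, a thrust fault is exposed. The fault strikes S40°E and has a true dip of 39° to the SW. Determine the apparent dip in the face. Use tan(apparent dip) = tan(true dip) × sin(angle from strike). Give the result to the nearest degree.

22°

The section lies 30° from the strike.
tan α = tan 39° × sin 30° = 0.8098 × 0.5000 = 0.4049
apparent dip = arctan 0.4049 = 22.04°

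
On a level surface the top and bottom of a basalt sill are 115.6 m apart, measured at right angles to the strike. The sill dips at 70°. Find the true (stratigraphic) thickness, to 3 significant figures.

109 m

True thickness t = w · sin(dip) = 115.6 × sin 70°
t = 115.6 × 0.9397 = 108.628 m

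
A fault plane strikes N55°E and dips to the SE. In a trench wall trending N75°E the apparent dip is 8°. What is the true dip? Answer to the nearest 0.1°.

β = acute angle between strike N55°E and section N75°E = 20°.
tan δ = tan α / sin β = tan 8° / sin 20° = 0.1405 / 0.3420 = 0.4109
δ = arctan(0.4109) = 22.34°

22.3°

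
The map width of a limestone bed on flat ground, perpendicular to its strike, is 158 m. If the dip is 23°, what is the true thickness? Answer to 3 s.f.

61.7 m

True thickness t = w · sin(dip) = 158 × sin 23°
t = 158 × 0.3907 = 61.736 m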